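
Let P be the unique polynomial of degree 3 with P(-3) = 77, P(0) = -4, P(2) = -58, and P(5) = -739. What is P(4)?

-392

Write P(x) = ax^3 + bx^2 + cx + d. Substituting each data point gives a linear system:
  -27a + 9b - 3c + d = 77
  d = -4
  8a + 4b + 2c + d = -58
  125a + 25b + 5c + d = -739
Solving the system yields a = -5, b = -5, c = 3, d = -4.
So P(x) = -5x^3 - 5x^2 + 3x - 4.
Then P(4) = -392.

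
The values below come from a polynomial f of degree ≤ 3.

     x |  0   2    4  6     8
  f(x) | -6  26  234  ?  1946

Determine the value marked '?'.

On equispaced nodes a degree-3 polynomial has vanishing fourth forward difference, so
  f(0) - 4·f(2) + 6·f(4) - 4·f(6) + f(8) = 0.
Substituting the known values and solving for f(6):
  -4·f(6) = -3240
  f(6) = 810.

810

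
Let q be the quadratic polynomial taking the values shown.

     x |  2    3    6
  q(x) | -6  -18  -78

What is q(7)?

Write q(x) = ax^2 + bx + c. Substituting each data point gives a linear system:
  4a + 2b + c = -6
  9a + 3b + c = -18
  36a + 6b + c = -78
Solving the system yields a = -2, b = -2, c = 6.
So q(x) = -2x² - 2x + 6.
Then q(7) = -106.

-106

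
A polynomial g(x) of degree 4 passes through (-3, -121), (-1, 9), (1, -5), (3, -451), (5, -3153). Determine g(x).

Write g(x) = ax^4 + bx^3 + cx^2 + dx + e. Substituting each data point gives a linear system:
  81a - 27b + 9c - 3d + e = -121
  a - b + c - d + e = 9
  a + b + c + d + e = -5
  81a + 27b + 9c + 3d + e = -451
  625a + 125b + 25c + 5d + e = -3153
Solving the system yields a = -4, b = -6, c = 4, d = -1, e = 2.
So g(x) = -4x^4 - 6x^3 + 4x^2 - x + 2.
Check: g(1) = -5. ✓

g(x) = -4x^4 - 6x^3 + 4x^2 - x + 2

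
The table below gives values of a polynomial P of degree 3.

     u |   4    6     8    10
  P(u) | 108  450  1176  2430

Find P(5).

Forward differences of the values at u = 4, 6, 8, 10:
  P  : 108  450  1176  2430
  Δ  : 342  726  1254
  Δ^2: 384  528
  Δ^3: 144
The third differences are constant, confirming degree 3.
Interpolating (Newton forward form) and evaluating at u = 5 gives P(5) = 240.

240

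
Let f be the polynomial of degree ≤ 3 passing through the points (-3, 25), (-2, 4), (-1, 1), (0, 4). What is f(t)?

Using the Lagrange interpolation formula with nodes -3, -2, -1, 0:
  L_0(t) = (t + 2)(t + 1)t / -6
  L_1(t) = (t + 3)(t + 1)t / 2
  L_2(t) = (t + 3)(t + 2)t / -2
  L_3(t) = (t + 3)(t + 2)(t + 1) / 6
Then f(t) = 25·L_0(t) + 4·L_1(t) + 1·L_2(t) + 4·L_3(t).
Expanding and collecting terms gives f(t) = -2t^3 - 3t^2 + 2t + 4.
Check: f(0) = 4. ✓

f(t) = -2t^3 - 3t^2 + 2t + 4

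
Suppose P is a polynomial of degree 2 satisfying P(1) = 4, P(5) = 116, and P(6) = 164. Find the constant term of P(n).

Write P(n) = an^2 + bn + c. Substituting each data point gives a linear system:
  a + b + c = 4
  25a + 5b + c = 116
  36a + 6b + c = 164
Solving the system yields a = 4, b = 4, c = -4.
So P(n) = 4n² + 4n - 4.
The constant term is -4.

-4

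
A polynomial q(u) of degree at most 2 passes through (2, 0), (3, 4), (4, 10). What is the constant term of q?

-2

Write q(u) = au^2 + bu + c. Substituting each data point gives a linear system:
  4a + 2b + c = 0
  9a + 3b + c = 4
  16a + 4b + c = 10
Solving the system yields a = 1, b = -1, c = -2.
So q(u) = u^2 - u - 2.
The constant term is -2.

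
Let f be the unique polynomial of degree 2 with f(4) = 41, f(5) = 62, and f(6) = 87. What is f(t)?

f(t) = 2t^2 + 3t - 3

Write f(t) = at^2 + bt + c. Substituting each data point gives a linear system:
  16a + 4b + c = 41
  25a + 5b + c = 62
  36a + 6b + c = 87
Solving the system yields a = 2, b = 3, c = -3.
So f(t) = 2t^2 + 3t - 3.
Check: f(5) = 62. ✓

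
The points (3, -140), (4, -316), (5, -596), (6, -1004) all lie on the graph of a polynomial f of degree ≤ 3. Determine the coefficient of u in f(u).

Write f(u) = au^3 + bu^2 + cu + d. Substituting each data point gives a linear system:
  27a + 9b + 3c + d = -140
  64a + 16b + 4c + d = -316
  125a + 25b + 5c + d = -596
  216a + 36b + 6c + d = -1004
Solving the system yields a = -4, b = -4, c = 0, d = 4.
So f(u) = -4u^3 - 4u^2 + 4.
The coefficient of u is 0.

0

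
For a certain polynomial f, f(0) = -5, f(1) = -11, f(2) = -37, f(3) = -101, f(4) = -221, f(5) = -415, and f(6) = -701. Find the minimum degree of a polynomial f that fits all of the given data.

Forward differences of the values at u = 0, 1, 2, 3, 4, 5, 6:
  f  : -5  -11  -37  -101  -221  -415  -701
  Δ  : -6  -26  -64  -120  -194  -286
  Δ^2: -20  -38  -56  -74  -92
  Δ^3: -18  -18  -18  -18
  Δ^4: 0  0  0
  Δ^5: 0  0
  Δ^6: 0
The third differences are constant (-18) and nonzero, while all higher differences vanish, so the minimal degree is 3.

3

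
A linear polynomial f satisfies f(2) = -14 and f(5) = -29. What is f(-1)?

1

Write f(x) = ax + b. Substituting each data point gives a linear system:
  2a + b = -14
  5a + b = -29
Solving the system yields a = -5, b = -4.
So f(x) = -5x - 4.
Then f(-1) = 1.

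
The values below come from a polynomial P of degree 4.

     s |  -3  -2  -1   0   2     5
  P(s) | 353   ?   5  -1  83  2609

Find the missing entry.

75

The 5 known points determine the degree-4 polynomial uniquely.
Write P(s) = as^4 + bs^3 + cs^2 + ds + e. Substituting each data point gives a linear system:
  81a - 27b + 9c - 3d + e = 353
  a - b + c - d + e = 5
  e = -1
  16a + 8b + 4c + 2d + e = 83
  625a + 125b + 25c + 5d + e = 2609
Solving the system yields a = 4, b = 0, c = 4, d = 2, e = -1.
So P(s) = 4s⁴ + 4s² + 2s - 1.
Then P(-2) = 75.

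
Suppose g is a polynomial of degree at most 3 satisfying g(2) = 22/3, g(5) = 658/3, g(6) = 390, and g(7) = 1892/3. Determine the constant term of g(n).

-4

Write g(n) = an^3 + bn^2 + cn + d. Substituting each data point gives a linear system:
  8a + 4b + 2c + d = 22/3
  125a + 25b + 5c + d = 658/3
  216a + 36b + 6c + d = 390
  343a + 49b + 7c + d = 1892/3
Solving the system yields a = 2, b = -1, c = -1/3, d = -4.
So g(n) = 2n^3 - n^2 - (1/3)n - 4.
The constant term is -4.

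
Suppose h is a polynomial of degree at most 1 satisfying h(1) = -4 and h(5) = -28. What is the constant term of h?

Write h(t) = at + b. Substituting each data point gives a linear system:
  a + b = -4
  5a + b = -28
Solving the system yields a = -6, b = 2.
So h(t) = -6t + 2.
The constant term is 2.

2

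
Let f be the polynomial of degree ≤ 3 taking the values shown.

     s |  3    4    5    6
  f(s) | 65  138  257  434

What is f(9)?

Write f(s) = as^3 + bs^2 + cs + d. Substituting each data point gives a linear system:
  27a + 9b + 3c + d = 65
  64a + 16b + 4c + d = 138
  125a + 25b + 5c + d = 257
  216a + 36b + 6c + d = 434
Solving the system yields a = 2, b = -1, c = 6, d = 2.
So f(s) = 2s³ - s² + 6s + 2.
Then f(9) = 1433.

1433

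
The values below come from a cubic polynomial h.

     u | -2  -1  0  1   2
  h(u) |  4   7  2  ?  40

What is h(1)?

On equispaced nodes a degree-3 polynomial has vanishing fourth forward difference, so
  h(-2) - 4·h(-1) + 6·h(0) - 4·h(1) + h(2) = 0.
Substituting the known values and solving for h(1):
  -4·h(1) = -28
  h(1) = 7.

7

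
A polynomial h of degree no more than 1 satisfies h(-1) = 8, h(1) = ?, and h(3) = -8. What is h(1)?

The 2 known points determine the degree-1 polynomial uniquely.
Write h(s) = as + b. Substituting each data point gives a linear system:
  -a + b = 8
  3a + b = -8
Solving the system yields a = -4, b = 4.
So h(s) = -4s + 4.
Then h(1) = 0.

0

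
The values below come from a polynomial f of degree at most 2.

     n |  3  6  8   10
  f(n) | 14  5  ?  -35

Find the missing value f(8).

-11

The 3 known points determine the degree-2 polynomial uniquely.
Write f(n) = an^2 + bn + c. Substituting each data point gives a linear system:
  9a + 3b + c = 14
  36a + 6b + c = 5
  100a + 10b + c = -35
Solving the system yields a = -1, b = 6, c = 5.
So f(n) = -n^2 + 6n + 5.
Then f(8) = -11.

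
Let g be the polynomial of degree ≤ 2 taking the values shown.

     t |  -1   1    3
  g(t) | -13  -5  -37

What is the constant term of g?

Write g(t) = at^2 + bt + c. Substituting each data point gives a linear system:
  a - b + c = -13
  a + b + c = -5
  9a + 3b + c = -37
Solving the system yields a = -5, b = 4, c = -4.
So g(t) = -5t^2 + 4t - 4.
The constant term is -4.

-4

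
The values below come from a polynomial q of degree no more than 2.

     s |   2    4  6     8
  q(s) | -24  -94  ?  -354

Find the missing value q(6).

-204

The 3 known points determine the degree-2 polynomial uniquely.
Write q(s) = as^2 + bs + c. Substituting each data point gives a linear system:
  4a + 2b + c = -24
  16a + 4b + c = -94
  64a + 8b + c = -354
Solving the system yields a = -5, b = -5, c = 6.
So q(s) = -5s^2 - 5s + 6.
Then q(6) = -204.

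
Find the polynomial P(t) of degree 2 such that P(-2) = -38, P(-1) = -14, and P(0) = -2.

P(t) = -6t^2 + 6t - 2

Write P(t) = at^2 + bt + c. Substituting each data point gives a linear system:
  4a - 2b + c = -38
  a - b + c = -14
  c = -2
Solving the system yields a = -6, b = 6, c = -2.
So P(t) = -6t^2 + 6t - 2.
Check: P(-1) = -14. ✓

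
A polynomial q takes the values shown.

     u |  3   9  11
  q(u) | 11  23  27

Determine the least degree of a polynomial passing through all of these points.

Divided differences on the nodes 3, 9, 11:
  order 0: 11  23  27
  order 1: 2  2
  order 2: 0
The order-1 divided differences are all 2 (nonzero) and every higher order vanishes, so the data lies on a polynomial of degree exactly 1.

1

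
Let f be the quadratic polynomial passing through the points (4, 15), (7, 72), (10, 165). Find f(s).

Write f(s) = as^2 + bs + c. Substituting each data point gives a linear system:
  16a + 4b + c = 15
  49a + 7b + c = 72
  100a + 10b + c = 165
Solving the system yields a = 2, b = -3, c = -5.
So f(s) = 2s^2 - 3s - 5.
Check: f(7) = 72. ✓

f(s) = 2s^2 - 3s - 5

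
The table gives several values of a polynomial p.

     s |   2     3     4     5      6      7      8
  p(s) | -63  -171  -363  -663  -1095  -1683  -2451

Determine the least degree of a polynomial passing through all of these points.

Forward differences of the values at s = 2, 3, 4, 5, 6, 7, 8:
  p  : -63  -171  -363  -663  -1095  -1683  -2451
  Δ  : -108  -192  -300  -432  -588  -768
  Δ^2: -84  -108  -132  -156  -180
  Δ^3: -24  -24  -24  -24
  Δ^4: 0  0  0
  Δ^5: 0  0
  Δ^6: 0
The third differences are constant (-24) and nonzero, while all higher differences vanish, so the minimal degree is 3.

3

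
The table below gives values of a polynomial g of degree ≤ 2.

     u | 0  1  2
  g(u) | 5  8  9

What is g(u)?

g(u) = -u^2 + 4u + 5

Using the Lagrange interpolation formula with nodes 0, 1, 2:
  L_0(u) = (u - 1)(u - 2) / 2
  L_1(u) = u(u - 2) / -1
  L_2(u) = u(u - 1) / 2
Then g(u) = 5·L_0(u) + 8·L_1(u) + 9·L_2(u).
Expanding and collecting terms gives g(u) = -u^2 + 4u + 5.
Check: g(1) = 8. ✓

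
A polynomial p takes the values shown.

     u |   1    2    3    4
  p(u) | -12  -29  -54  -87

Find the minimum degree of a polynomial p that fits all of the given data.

Forward differences of the values at u = 1, 2, 3, 4:
  p  : -12  -29  -54  -87
  Δ  : -17  -25  -33
  Δ^2: -8  -8
  Δ^3: 0
The second differences are constant (-8) and nonzero, while all higher differences vanish, so the minimal degree is 2.

2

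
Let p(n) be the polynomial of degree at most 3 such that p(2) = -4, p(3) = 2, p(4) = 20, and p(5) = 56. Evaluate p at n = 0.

Forward differences of the values at n = 2, 3, 4, 5:
  p  : -4  2  20  56
  Δ  : 6  18  36
  Δ^2: 12  18
  Δ^3: 6
The third differences are constant, confirming degree 3.
Interpolating (Newton forward form) and evaluating at n = 0 gives p(0) = -4.

-4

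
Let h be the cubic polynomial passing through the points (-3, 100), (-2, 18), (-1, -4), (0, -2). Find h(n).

h(n) = -6n^3 - 6n^2 + 2n - 2

Write h(n) = an^3 + bn^2 + cn + d. Substituting each data point gives a linear system:
  -27a + 9b - 3c + d = 100
  -8a + 4b - 2c + d = 18
  -a + b - c + d = -4
  d = -2
Solving the system yields a = -6, b = -6, c = 2, d = -2.
So h(n) = -6n³ - 6n² + 2n - 2.
Check: h(-2) = 18. ✓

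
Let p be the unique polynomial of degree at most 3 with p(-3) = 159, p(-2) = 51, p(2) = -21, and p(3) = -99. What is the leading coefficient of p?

-5

Write p(x) = ax^3 + bx^2 + cx + d. Substituting each data point gives a linear system:
  -27a + 9b - 3c + d = 159
  -8a + 4b - 2c + d = 51
  8a + 4b + 2c + d = -21
  27a + 9b + 3c + d = -99
Solving the system yields a = -5, b = 3, c = 2, d = 3.
So p(x) = -5x^3 + 3x^2 + 2x + 3.
The leading coefficient is -5.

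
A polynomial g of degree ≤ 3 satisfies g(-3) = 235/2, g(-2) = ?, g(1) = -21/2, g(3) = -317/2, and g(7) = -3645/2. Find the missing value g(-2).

63/2

The 4 known points determine the degree-3 polynomial uniquely.
Write g(s) = as^3 + bs^2 + cs + d. Substituting each data point gives a linear system:
  -27a + 9b - 3c + d = 235/2
  a + b + c + d = -21/2
  27a + 9b + 3c + d = -317/2
  343a + 49b + 7c + d = -3645/2
Solving the system yields a = -5, b = -2, c = -1, d = -5/2.
So g(s) = -5s^3 - 2s^2 - s - 5/2.
Then g(-2) = 63/2.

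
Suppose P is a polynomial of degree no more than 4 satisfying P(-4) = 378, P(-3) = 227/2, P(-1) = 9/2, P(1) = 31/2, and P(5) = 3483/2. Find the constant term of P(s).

Write P(s) = as^4 + bs^3 + cs^2 + ds + e. Substituting each data point gives a linear system:
  256a - 64b + 16c - 4d + e = 378
  81a - 27b + 9c - 3d + e = 227/2
  a - b + c - d + e = 9/2
  a + b + c + d + e = 31/2
  625a + 125b + 25c + 5d + e = 3483/2
Solving the system yields a = 2, b = 3, c = 4, d = 5/2, e = 4.
So P(s) = 2s^4 + 3s^3 + 4s^2 + (5/2)s + 4.
The constant term is 4.

4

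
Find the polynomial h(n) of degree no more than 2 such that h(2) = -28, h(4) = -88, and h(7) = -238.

h(n) = -4n^2 - 6n

Using the Lagrange interpolation formula with nodes 2, 4, 7:
  L_0(n) = (n - 4)(n - 7) / 10
  L_1(n) = (n - 2)(n - 7) / -6
  L_2(n) = (n - 2)(n - 4) / 15
Then h(n) = -28·L_0(n) - 88·L_1(n) - 238·L_2(n).
Expanding and collecting terms gives h(n) = -4n² - 6n.
Check: h(4) = -88. ✓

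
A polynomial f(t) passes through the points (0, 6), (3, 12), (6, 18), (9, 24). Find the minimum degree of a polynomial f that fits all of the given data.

Forward differences of the values at t = 0, 3, 6, 9:
  f  : 6  12  18  24
  Δ  : 6  6  6
  Δ^2: 0  0
  Δ^3: 0
The first differences are constant (6) and nonzero, while all higher differences vanish, so the minimal degree is 1.

1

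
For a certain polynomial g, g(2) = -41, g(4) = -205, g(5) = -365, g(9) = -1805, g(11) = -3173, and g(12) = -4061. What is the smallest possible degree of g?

3

Divided differences on the nodes 2, 4, 5, 9, 11, 12:
  order 0: -41  -205  -365  -1805  -3173  -4061
  order 1: -82  -160  -360  -684  -888
  order 2: -26  -40  -54  -68
  order 3: -2  -2  -2
  order 4: 0  0
  order 5: 0
The order-3 divided differences are all -2 (nonzero) and every higher order vanishes, so the data lies on a polynomial of degree exactly 3.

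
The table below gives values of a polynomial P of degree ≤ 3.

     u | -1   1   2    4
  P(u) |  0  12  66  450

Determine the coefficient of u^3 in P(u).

Write P(u) = au^3 + bu^2 + cu + d. Substituting each data point gives a linear system:
  -a + b - c + d = 0
  a + b + c + d = 12
  8a + 4b + 2c + d = 66
  64a + 16b + 4c + d = 450
Solving the system yields a = 6, b = 4, c = 0, d = 2.
So P(u) = 6u^3 + 4u^2 + 2.
The leading coefficient is 6.

6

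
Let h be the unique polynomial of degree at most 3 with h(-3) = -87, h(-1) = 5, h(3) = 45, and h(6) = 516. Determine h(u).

Using the Lagrange interpolation formula with nodes -3, -1, 3, 6:
  L_0(u) = (u + 1)(u - 3)(u - 6) / -108
  L_1(u) = (u + 3)(u - 3)(u - 6) / 56
  L_2(u) = (u + 3)(u + 1)(u - 6) / -72
  L_3(u) = (u + 3)(u + 1)(u - 3) / 189
Then h(u) = -87·L_0(u) + 5·L_1(u) + 45·L_2(u) + 516·L_3(u).
Expanding and collecting terms gives h(u) = 3u³ - 3u² - 5u + 6.
Check: h(-1) = 5. ✓

h(u) = 3u^3 - 3u^2 - 5u + 6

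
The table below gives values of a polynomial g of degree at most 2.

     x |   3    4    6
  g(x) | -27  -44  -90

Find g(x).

g(x) = -2x^2 - 3x

Using the Lagrange interpolation formula with nodes 3, 4, 6:
  L_0(x) = (x - 4)(x - 6) / 3
  L_1(x) = (x - 3)(x - 6) / -2
  L_2(x) = (x - 3)(x - 4) / 6
Then g(x) = -27·L_0(x) - 44·L_1(x) - 90·L_2(x).
Expanding and collecting terms gives g(x) = -2x² - 3x.
Check: g(6) = -90. ✓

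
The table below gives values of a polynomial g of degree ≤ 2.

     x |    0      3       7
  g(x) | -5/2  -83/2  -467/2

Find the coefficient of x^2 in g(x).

Write g(x) = ax^2 + bx + c. Substituting each data point gives a linear system:
  c = -5/2
  9a + 3b + c = -83/2
  49a + 7b + c = -467/2
Solving the system yields a = -5, b = 2, c = -5/2.
So g(x) = -5x² + 2x - 5/2.
The leading coefficient is -5.

-5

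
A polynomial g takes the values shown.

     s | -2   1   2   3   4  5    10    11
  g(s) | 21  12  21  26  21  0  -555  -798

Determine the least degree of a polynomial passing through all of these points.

3

Divided differences on the nodes -2, 1, 2, 3, 4, 5, 10, 11:
  order 0: 21  12  21  26  21  0  -555  -798
  order 1: -3  9  5  -5  -21  -111  -243
  order 2: 3  -2  -5  -8  -15  -22
  order 3: -1  -1  -1  -1  -1
  order 4: 0  0  0  0
  order 5: 0  0  0
  order 6: 0  0
  order 7: 0
The order-3 divided differences are all -1 (nonzero) and every higher order vanishes, so the data lies on a polynomial of degree exactly 3.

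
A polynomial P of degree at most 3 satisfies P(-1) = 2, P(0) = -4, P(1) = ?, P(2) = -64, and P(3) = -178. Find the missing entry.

-16

On equispaced nodes a degree-3 polynomial has vanishing fourth forward difference, so
  P(-1) - 4·P(0) + 6·P(1) - 4·P(2) + P(3) = 0.
Substituting the known values and solving for P(1):
  6·P(1) = -96
  P(1) = -16.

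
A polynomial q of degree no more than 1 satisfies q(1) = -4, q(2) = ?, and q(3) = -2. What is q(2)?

On equispaced nodes a degree-1 polynomial has vanishing second forward difference, so
  q(1) - 2·q(2) + q(3) = 0.
Substituting the known values and solving for q(2):
  -2·q(2) = 6
  q(2) = -3.

-3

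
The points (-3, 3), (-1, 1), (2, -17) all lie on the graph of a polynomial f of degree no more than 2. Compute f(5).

-53

Using the Lagrange interpolation formula with nodes -3, -1, 2:
  L_0(s) = (s + 1)(s - 2) / 10
  L_1(s) = (s + 3)(s - 2) / -6
  L_2(s) = (s + 3)(s + 1) / 15
Then f(s) = 3·L_0(s) + 1·L_1(s) - 17·L_2(s).
Expanding and collecting terms gives f(s) = -s^2 - 5s - 3.
Evaluating at s = 5: f(5) = -53.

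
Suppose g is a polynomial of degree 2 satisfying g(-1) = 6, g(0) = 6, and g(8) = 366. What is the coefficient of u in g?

Write g(u) = au^2 + bu + c. Substituting each data point gives a linear system:
  a - b + c = 6
  c = 6
  64a + 8b + c = 366
Solving the system yields a = 5, b = 5, c = 6.
So g(u) = 5u^2 + 5u + 6.
The coefficient of u is 5.

5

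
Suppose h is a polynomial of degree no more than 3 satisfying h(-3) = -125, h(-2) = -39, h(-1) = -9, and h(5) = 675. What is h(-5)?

Using the Lagrange interpolation formula with nodes -3, -2, -1, 5:
  L_0(n) = (n + 2)(n + 1)(n - 5) / -16
  L_1(n) = (n + 3)(n + 1)(n - 5) / 7
  L_2(n) = (n + 3)(n + 2)(n - 5) / -12
  L_3(n) = (n + 3)(n + 2)(n + 1) / 336
Then h(n) = -125·L_0(n) - 39·L_1(n) - 9·L_2(n) + 675·L_3(n).
Expanding and collecting terms gives h(n) = 5n^3 + 2n^2 + n - 5.
Evaluating at n = -5: h(-5) = -585.

-585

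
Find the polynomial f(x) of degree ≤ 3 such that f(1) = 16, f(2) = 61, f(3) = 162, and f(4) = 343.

f(x) = 4x^3 + 4x^2 + 5x + 3

Using the Lagrange interpolation formula with nodes 1, 2, 3, 4:
  L_0(x) = (x - 2)(x - 3)(x - 4) / -6
  L_1(x) = (x - 1)(x - 3)(x - 4) / 2
  L_2(x) = (x - 1)(x - 2)(x - 4) / -2
  L_3(x) = (x - 1)(x - 2)(x - 3) / 6
Then f(x) = 16·L_0(x) + 61·L_1(x) + 162·L_2(x) + 343·L_3(x).
Expanding and collecting terms gives f(x) = 4x^3 + 4x^2 + 5x + 3.
Check: f(1) = 16. ✓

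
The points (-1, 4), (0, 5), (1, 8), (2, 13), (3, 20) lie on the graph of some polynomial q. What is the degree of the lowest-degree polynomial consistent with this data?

Forward differences of the values at n = -1, 0, 1, 2, 3:
  q  : 4  5  8  13  20
  Δ  : 1  3  5  7
  Δ^2: 2  2  2
  Δ^3: 0  0
  Δ^4: 0
The second differences are constant (2) and nonzero, while all higher differences vanish, so the minimal degree is 2.

2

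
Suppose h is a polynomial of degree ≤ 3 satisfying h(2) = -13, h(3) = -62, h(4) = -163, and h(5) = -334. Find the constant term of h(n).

Write h(n) = an^3 + bn^2 + cn + d. Substituting each data point gives a linear system:
  8a + 4b + 2c + d = -13
  27a + 9b + 3c + d = -62
  64a + 16b + 4c + d = -163
  125a + 25b + 5c + d = -334
Solving the system yields a = -3, b = 1, c = 3, d = 1.
So h(n) = -3n^3 + n^2 + 3n + 1.
The constant term is 1.

1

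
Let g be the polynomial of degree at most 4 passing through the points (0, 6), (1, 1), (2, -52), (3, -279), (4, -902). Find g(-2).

Write g(s) = as^4 + bs^3 + cs^2 + ds + e. Substituting each data point gives a linear system:
  e = 6
  a + b + c + d + e = 1
  16a + 8b + 4c + 2d + e = -52
  81a + 27b + 9c + 3d + e = -279
  256a + 64b + 16c + 4d + e = -902
Solving the system yields a = -4, b = 3, c = -5, d = 1, e = 6.
So g(s) = -4s^4 + 3s^3 - 5s^2 + s + 6.
Then g(-2) = -104.

-104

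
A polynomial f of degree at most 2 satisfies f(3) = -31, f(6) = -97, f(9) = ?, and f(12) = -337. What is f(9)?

The 3 known points determine the degree-2 polynomial uniquely.
Write f(n) = an^2 + bn + c. Substituting each data point gives a linear system:
  9a + 3b + c = -31
  36a + 6b + c = -97
  144a + 12b + c = -337
Solving the system yields a = -2, b = -4, c = -1.
So f(n) = -2n^2 - 4n - 1.
Then f(9) = -199.

-199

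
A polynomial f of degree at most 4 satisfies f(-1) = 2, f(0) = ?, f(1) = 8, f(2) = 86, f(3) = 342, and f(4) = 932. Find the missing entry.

0

The 5 known points determine the degree-4 polynomial uniquely.
Write f(s) = as^4 + bs^3 + cs^2 + ds + e. Substituting each data point gives a linear system:
  a - b + c - d + e = 2
  a + b + c + d + e = 8
  16a + 8b + 4c + 2d + e = 86
  81a + 27b + 9c + 3d + e = 342
  256a + 64b + 16c + 4d + e = 932
Solving the system yields a = 2, b = 6, c = 3, d = -3, e = 0.
So f(s) = 2s⁴ + 6s³ + 3s² - 3s.
Then f(0) = 0.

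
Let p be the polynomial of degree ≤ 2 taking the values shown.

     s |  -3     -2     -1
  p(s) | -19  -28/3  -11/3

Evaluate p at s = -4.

-98/3

Using the Lagrange interpolation formula with nodes -3, -2, -1:
  L_0(s) = (s + 2)(s + 1) / 2
  L_1(s) = (s + 3)(s + 1) / -1
  L_2(s) = (s + 3)(s + 2) / 2
Then p(s) = -19·L_0(s) - 28/3·L_1(s) - 11/3·L_2(s).
Expanding and collecting terms gives p(s) = -2s² - (1/3)s - 2.
Evaluating at s = -4: p(-4) = -98/3.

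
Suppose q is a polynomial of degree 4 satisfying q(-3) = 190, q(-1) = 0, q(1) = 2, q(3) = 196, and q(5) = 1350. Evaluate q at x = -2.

Forward differences of the values at x = -3, -1, 1, 3, 5:
  q  : 190  0  2  196  1350
  Δ  : -190  2  194  1154
  Δ^2: 192  192  960
  Δ^3: 0  768
  Δ^4: 768
The fourth differences are constant, confirming degree 4.
Interpolating (Newton forward form) and evaluating at x = -2 gives q(-2) = 41.

41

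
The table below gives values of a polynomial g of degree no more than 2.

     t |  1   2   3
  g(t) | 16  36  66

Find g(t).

g(t) = 5t^2 + 5t + 6

Using the Lagrange interpolation formula with nodes 1, 2, 3:
  L_0(t) = (t - 2)(t - 3) / 2
  L_1(t) = (t - 1)(t - 3) / -1
  L_2(t) = (t - 1)(t - 2) / 2
Then g(t) = 16·L_0(t) + 36·L_1(t) + 66·L_2(t).
Expanding and collecting terms gives g(t) = 5t^2 + 5t + 6.
Check: g(1) = 16. ✓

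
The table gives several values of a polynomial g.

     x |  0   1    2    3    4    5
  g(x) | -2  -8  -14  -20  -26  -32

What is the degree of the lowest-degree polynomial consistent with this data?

Forward differences of the values at x = 0, 1, 2, 3, 4, 5:
  g  : -2  -8  -14  -20  -26  -32
  Δ  : -6  -6  -6  -6  -6
  Δ^2: 0  0  0  0
  Δ^3: 0  0  0
  Δ^4: 0  0
  Δ^5: 0
The first differences are constant (-6) and nonzero, while all higher differences vanish, so the minimal degree is 1.

1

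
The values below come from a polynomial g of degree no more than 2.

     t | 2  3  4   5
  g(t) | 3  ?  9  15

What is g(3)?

The 3 known points determine the degree-2 polynomial uniquely.
Write g(t) = at^2 + bt + c. Substituting each data point gives a linear system:
  4a + 2b + c = 3
  16a + 4b + c = 9
  25a + 5b + c = 15
Solving the system yields a = 1, b = -3, c = 5.
So g(t) = t² - 3t + 5.
Then g(3) = 5.

5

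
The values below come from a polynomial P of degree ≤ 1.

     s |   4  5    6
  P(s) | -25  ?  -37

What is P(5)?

-31

The 2 known points determine the degree-1 polynomial uniquely.
Write P(s) = as + b. Substituting each data point gives a linear system:
  4a + b = -25
  6a + b = -37
Solving the system yields a = -6, b = -1.
So P(s) = -6s - 1.
Then P(5) = -31.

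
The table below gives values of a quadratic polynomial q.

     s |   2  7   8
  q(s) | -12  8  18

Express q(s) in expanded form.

q(s) = s^2 - 5s - 6

Write q(s) = as^2 + bs + c. Substituting each data point gives a linear system:
  4a + 2b + c = -12
  49a + 7b + c = 8
  64a + 8b + c = 18
Solving the system yields a = 1, b = -5, c = -6.
So q(s) = s² - 5s - 6.
Check: q(2) = -12. ✓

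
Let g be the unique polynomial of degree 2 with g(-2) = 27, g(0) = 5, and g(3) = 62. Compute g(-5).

Write g(n) = an^2 + bn + c. Substituting each data point gives a linear system:
  4a - 2b + c = 27
  c = 5
  9a + 3b + c = 62
Solving the system yields a = 6, b = 1, c = 5.
So g(n) = 6n^2 + n + 5.
Then g(-5) = 150.

150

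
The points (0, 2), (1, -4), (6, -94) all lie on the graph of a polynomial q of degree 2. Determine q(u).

Write q(u) = au^2 + bu + c. Substituting each data point gives a linear system:
  c = 2
  a + b + c = -4
  36a + 6b + c = -94
Solving the system yields a = -2, b = -4, c = 2.
So q(u) = -2u^2 - 4u + 2.
Check: q(0) = 2. ✓

q(u) = -2u^2 - 4u + 2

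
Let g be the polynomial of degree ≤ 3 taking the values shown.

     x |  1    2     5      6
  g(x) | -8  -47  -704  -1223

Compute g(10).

-5759

Write g(x) = ax^3 + bx^2 + cx + d. Substituting each data point gives a linear system:
  a + b + c + d = -8
  8a + 4b + 2c + d = -47
  125a + 25b + 5c + d = -704
  216a + 36b + 6c + d = -1223
Solving the system yields a = -6, b = 3, c = -6, d = 1.
So g(x) = -6x³ + 3x² - 6x + 1.
Then g(10) = -5759.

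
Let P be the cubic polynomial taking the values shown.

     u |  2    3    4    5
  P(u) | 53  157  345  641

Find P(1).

Write P(u) = au^3 + bu^2 + cu + d. Substituting each data point gives a linear system:
  8a + 4b + 2c + d = 53
  27a + 9b + 3c + d = 157
  64a + 16b + 4c + d = 345
  125a + 25b + 5c + d = 641
Solving the system yields a = 4, b = 6, c = -2, d = 1.
So P(u) = 4u³ + 6u² - 2u + 1.
Then P(1) = 9.

9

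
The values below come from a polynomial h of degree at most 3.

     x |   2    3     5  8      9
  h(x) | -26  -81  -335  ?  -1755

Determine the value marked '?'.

The 4 known points determine the degree-3 polynomial uniquely.
Write h(x) = ax^3 + bx^2 + cx + d. Substituting each data point gives a linear system:
  8a + 4b + 2c + d = -26
  27a + 9b + 3c + d = -81
  125a + 25b + 5c + d = -335
  729a + 81b + 9c + d = -1755
Solving the system yields a = -2, b = -4, c = 3, d = 0.
So h(x) = -2x^3 - 4x^2 + 3x.
Then h(8) = -1256.

-1256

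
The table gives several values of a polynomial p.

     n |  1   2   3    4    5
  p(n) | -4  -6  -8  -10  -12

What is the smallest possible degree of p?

1

Forward differences of the values at n = 1, 2, 3, 4, 5:
  p  : -4  -6  -8  -10  -12
  Δ  : -2  -2  -2  -2
  Δ^2: 0  0  0
  Δ^3: 0  0
  Δ^4: 0
The first differences are constant (-2) and nonzero, while all higher differences vanish, so the minimal degree is 1.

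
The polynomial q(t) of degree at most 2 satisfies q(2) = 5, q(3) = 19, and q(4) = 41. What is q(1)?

-1

Write q(t) = at^2 + bt + c. Substituting each data point gives a linear system:
  4a + 2b + c = 5
  9a + 3b + c = 19
  16a + 4b + c = 41
Solving the system yields a = 4, b = -6, c = 1.
So q(t) = 4t^2 - 6t + 1.
Then q(1) = -1.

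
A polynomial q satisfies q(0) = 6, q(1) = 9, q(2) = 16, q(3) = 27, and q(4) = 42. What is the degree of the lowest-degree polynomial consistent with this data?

2

Forward differences of the values at x = 0, 1, 2, 3, 4:
  q  : 6  9  16  27  42
  Δ  : 3  7  11  15
  Δ^2: 4  4  4
  Δ^3: 0  0
  Δ^4: 0
The second differences are constant (4) and nonzero, while all higher differences vanish, so the minimal degree is 2.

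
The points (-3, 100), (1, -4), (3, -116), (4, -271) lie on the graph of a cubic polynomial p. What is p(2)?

Write p(x) = ax^3 + bx^2 + cx + d. Substituting each data point gives a linear system:
  -27a + 9b - 3c + d = 100
  a + b + c + d = -4
  27a + 9b + 3c + d = -116
  64a + 16b + 4c + d = -271
Solving the system yields a = -4, b = -1, c = 0, d = 1.
So p(x) = -4x³ - x² + 1.
Then p(2) = -35.

-35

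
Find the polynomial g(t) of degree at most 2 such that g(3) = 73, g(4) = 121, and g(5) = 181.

Write g(t) = at^2 + bt + c. Substituting each data point gives a linear system:
  9a + 3b + c = 73
  16a + 4b + c = 121
  25a + 5b + c = 181
Solving the system yields a = 6, b = 6, c = 1.
So g(t) = 6t^2 + 6t + 1.
Check: g(3) = 73. ✓

g(t) = 6t^2 + 6t + 1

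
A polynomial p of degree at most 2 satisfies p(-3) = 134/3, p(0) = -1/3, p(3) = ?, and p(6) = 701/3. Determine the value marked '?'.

The 3 known points determine the degree-2 polynomial uniquely.
Write p(n) = an^2 + bn + c. Substituting each data point gives a linear system:
  9a - 3b + c = 134/3
  c = -1/3
  36a + 6b + c = 701/3
Solving the system yields a = 6, b = 3, c = -1/3.
So p(n) = 6n^2 + 3n - 1/3.
Then p(3) = 188/3.

188/3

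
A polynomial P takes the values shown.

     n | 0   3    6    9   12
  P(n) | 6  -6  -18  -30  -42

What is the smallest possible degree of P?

Forward differences of the values at n = 0, 3, 6, 9, 12:
  P  : 6  -6  -18  -30  -42
  Δ  : -12  -12  -12  -12
  Δ^2: 0  0  0
  Δ^3: 0  0
  Δ^4: 0
The first differences are constant (-12) and nonzero, while all higher differences vanish, so the minimal degree is 1.

1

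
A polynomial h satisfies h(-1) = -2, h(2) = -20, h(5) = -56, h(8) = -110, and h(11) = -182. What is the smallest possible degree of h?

2

Forward differences of the values at n = -1, 2, 5, 8, 11:
  h  : -2  -20  -56  -110  -182
  Δ  : -18  -36  -54  -72
  Δ^2: -18  -18  -18
  Δ^3: 0  0
  Δ^4: 0
The second differences are constant (-18) and nonzero, while all higher differences vanish, so the minimal degree is 2.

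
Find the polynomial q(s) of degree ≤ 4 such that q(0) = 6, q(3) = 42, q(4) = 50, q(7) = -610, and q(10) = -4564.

Write q(s) = as^4 + bs^3 + cs^2 + ds + e. Substituting each data point gives a linear system:
  e = 6
  81a + 27b + 9c + 3d + e = 42
  256a + 64b + 16c + 4d + e = 50
  2401a + 343b + 49c + 7d + e = -610
  10000a + 1000b + 100c + 10d + e = -4564
Solving the system yields a = -1, b = 6, c = -6, d = 3, e = 6.
So q(s) = -s⁴ + 6s³ - 6s² + 3s + 6.
Check: q(10) = -4564. ✓

q(s) = -s^4 + 6s^3 - 6s^2 + 3s + 6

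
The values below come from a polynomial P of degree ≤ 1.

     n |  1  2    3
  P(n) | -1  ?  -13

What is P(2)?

On equispaced nodes a degree-1 polynomial has vanishing second forward difference, so
  P(1) - 2·P(2) + P(3) = 0.
Substituting the known values and solving for P(2):
  -2·P(2) = 14
  P(2) = -7.

-7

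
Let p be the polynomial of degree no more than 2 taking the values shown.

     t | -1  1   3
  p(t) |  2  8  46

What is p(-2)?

Write p(t) = at^2 + bt + c. Substituting each data point gives a linear system:
  a - b + c = 2
  a + b + c = 8
  9a + 3b + c = 46
Solving the system yields a = 4, b = 3, c = 1.
So p(t) = 4t² + 3t + 1.
Then p(-2) = 11.

11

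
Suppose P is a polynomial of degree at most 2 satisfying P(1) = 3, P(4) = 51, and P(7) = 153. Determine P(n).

P(n) = 3n^2 + n - 1

Write P(n) = an^2 + bn + c. Substituting each data point gives a linear system:
  a + b + c = 3
  16a + 4b + c = 51
  49a + 7b + c = 153
Solving the system yields a = 3, b = 1, c = -1.
So P(n) = 3n^2 + n - 1.
Check: P(7) = 153. ✓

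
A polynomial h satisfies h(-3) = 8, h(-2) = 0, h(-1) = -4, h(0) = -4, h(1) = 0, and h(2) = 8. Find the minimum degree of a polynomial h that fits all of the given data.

2

Forward differences of the values at x = -3, -2, -1, 0, 1, 2:
  h  : 8  0  -4  -4  0  8
  Δ  : -8  -4  0  4  8
  Δ^2: 4  4  4  4
  Δ^3: 0  0  0
  Δ^4: 0  0
  Δ^5: 0
The second differences are constant (4) and nonzero, while all higher differences vanish, so the minimal degree is 2.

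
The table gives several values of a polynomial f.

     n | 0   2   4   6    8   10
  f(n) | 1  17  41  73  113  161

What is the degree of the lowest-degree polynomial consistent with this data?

Forward differences of the values at n = 0, 2, 4, 6, 8, 10:
  f  : 1  17  41  73  113  161
  Δ  : 16  24  32  40  48
  Δ^2: 8  8  8  8
  Δ^3: 0  0  0
  Δ^4: 0  0
  Δ^5: 0
The second differences are constant (8) and nonzero, while all higher differences vanish, so the minimal degree is 2.

2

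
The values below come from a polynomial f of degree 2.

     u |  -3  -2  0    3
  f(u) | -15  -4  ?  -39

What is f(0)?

The 3 known points determine the degree-2 polynomial uniquely.
Write f(u) = au^2 + bu + c. Substituting each data point gives a linear system:
  9a - 3b + c = -15
  4a - 2b + c = -4
  9a + 3b + c = -39
Solving the system yields a = -3, b = -4, c = 0.
So f(u) = -3u^2 - 4u.
Then f(0) = 0.

0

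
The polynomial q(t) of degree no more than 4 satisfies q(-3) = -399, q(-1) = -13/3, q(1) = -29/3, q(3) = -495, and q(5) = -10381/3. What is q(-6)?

-6291

Write q(t) = at^4 + bt^3 + ct^2 + dt + e. Substituting each data point gives a linear system:
  81a - 27b + 9c - 3d + e = -399
  a - b + c - d + e = -13/3
  a + b + c + d + e = -29/3
  81a + 27b + 9c + 3d + e = -495
  625a + 125b + 25c + 5d + e = -10381/3
Solving the system yields a = -5, b = -5/3, c = -5, d = -1, e = 3.
So q(t) = -5t^4 - (5/3)t^3 - 5t^2 - t + 3.
Then q(-6) = -6291.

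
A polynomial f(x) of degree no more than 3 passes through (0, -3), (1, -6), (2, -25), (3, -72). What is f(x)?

Write f(x) = ax^3 + bx^2 + cx + d. Substituting each data point gives a linear system:
  d = -3
  a + b + c + d = -6
  8a + 4b + 2c + d = -25
  27a + 9b + 3c + d = -72
Solving the system yields a = -2, b = -2, c = 1, d = -3.
So f(x) = -2x^3 - 2x^2 + x - 3.
Check: f(1) = -6. ✓

f(x) = -2x^3 - 2x^2 + x - 3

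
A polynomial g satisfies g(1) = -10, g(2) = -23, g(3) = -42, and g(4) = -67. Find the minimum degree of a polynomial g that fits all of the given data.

Forward differences of the values at u = 1, 2, 3, 4:
  g  : -10  -23  -42  -67
  Δ  : -13  -19  -25
  Δ^2: -6  -6
  Δ^3: 0
The second differences are constant (-6) and nonzero, while all higher differences vanish, so the minimal degree is 2.

2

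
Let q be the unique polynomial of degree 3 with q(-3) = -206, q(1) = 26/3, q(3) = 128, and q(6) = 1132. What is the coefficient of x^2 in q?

-5

Write q(x) = ax^3 + bx^2 + cx + d. Substituting each data point gives a linear system:
  -27a + 9b - 3c + d = -206
  a + b + c + d = 26/3
  27a + 9b + 3c + d = 128
  216a + 36b + 6c + d = 1132
Solving the system yields a = 6, b = -5, c = 5/3, d = 6.
So q(x) = 6x³ - 5x² + (5/3)x + 6.
The coefficient of x^2 is -5.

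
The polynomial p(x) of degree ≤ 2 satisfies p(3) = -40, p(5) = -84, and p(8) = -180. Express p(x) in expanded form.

p(x) = -2x^2 - 6x - 4

Using the Lagrange interpolation formula with nodes 3, 5, 8:
  L_0(x) = (x - 5)(x - 8) / 10
  L_1(x) = (x - 3)(x - 8) / -6
  L_2(x) = (x - 3)(x - 5) / 15
Then p(x) = -40·L_0(x) - 84·L_1(x) - 180·L_2(x).
Expanding and collecting terms gives p(x) = -2x² - 6x - 4.
Check: p(3) = -40. ✓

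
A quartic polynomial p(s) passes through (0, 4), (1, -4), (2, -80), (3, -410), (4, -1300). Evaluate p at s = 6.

Write p(s) = as^4 + bs^3 + cs^2 + ds + e. Substituting each data point gives a linear system:
  e = 4
  a + b + c + d + e = -4
  16a + 8b + 4c + 2d + e = -80
  81a + 27b + 9c + 3d + e = -410
  256a + 64b + 16c + 4d + e = -1300
Solving the system yields a = -5, b = -1, c = 4, d = -6, e = 4.
So p(s) = -5s^4 - s^3 + 4s^2 - 6s + 4.
Then p(6) = -6584.

-6584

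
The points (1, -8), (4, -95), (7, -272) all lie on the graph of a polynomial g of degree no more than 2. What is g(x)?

Using the Lagrange interpolation formula with nodes 1, 4, 7:
  L_0(x) = (x - 4)(x - 7) / 18
  L_1(x) = (x - 1)(x - 7) / -9
  L_2(x) = (x - 1)(x - 4) / 18
Then g(x) = -8·L_0(x) - 95·L_1(x) - 272·L_2(x).
Expanding and collecting terms gives g(x) = -5x^2 - 4x + 1.
Check: g(7) = -272. ✓

g(x) = -5x^2 - 4x + 1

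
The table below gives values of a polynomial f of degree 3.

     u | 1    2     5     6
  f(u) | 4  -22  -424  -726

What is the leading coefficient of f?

-3

Write f(u) = au^3 + bu^2 + cu + d. Substituting each data point gives a linear system:
  a + b + c + d = 4
  8a + 4b + 2c + d = -22
  125a + 25b + 5c + d = -424
  216a + 36b + 6c + d = -726
Solving the system yields a = -3, b = -3, c = 4, d = 6.
So f(u) = -3u³ - 3u² + 4u + 6.
The leading coefficient is -3.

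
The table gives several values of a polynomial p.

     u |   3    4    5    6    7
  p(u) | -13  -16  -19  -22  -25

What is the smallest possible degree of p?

Forward differences of the values at u = 3, 4, 5, 6, 7:
  p  : -13  -16  -19  -22  -25
  Δ  : -3  -3  -3  -3
  Δ^2: 0  0  0
  Δ^3: 0  0
  Δ^4: 0
The first differences are constant (-3) and nonzero, while all higher differences vanish, so the minimal degree is 1.

1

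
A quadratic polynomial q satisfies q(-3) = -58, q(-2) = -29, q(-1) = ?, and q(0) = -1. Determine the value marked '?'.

-10

On equispaced nodes a degree-2 polynomial has vanishing third forward difference, so
  - q(-3) + 3·q(-2) - 3·q(-1) + q(0) = 0.
Substituting the known values and solving for q(-1):
  -3·q(-1) = 30
  q(-1) = -10.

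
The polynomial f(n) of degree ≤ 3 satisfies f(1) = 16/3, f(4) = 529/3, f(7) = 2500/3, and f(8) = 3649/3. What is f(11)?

9076/3

Using the Lagrange interpolation formula with nodes 1, 4, 7, 8:
  L_0(n) = (n - 4)(n - 7)(n - 8) / -126
  L_1(n) = (n - 1)(n - 7)(n - 8) / 36
  L_2(n) = (n - 1)(n - 4)(n - 8) / -18
  L_3(n) = (n - 1)(n - 4)(n - 7) / 28
Then f(n) = 16/3·L_0(n) + 529/3·L_1(n) + 2500/3·L_2(n) + 3649/3·L_3(n).
Expanding and collecting terms gives f(n) = 2n^3 + 3n^2 + 1/3.
Evaluating at n = 11: f(11) = 9076/3.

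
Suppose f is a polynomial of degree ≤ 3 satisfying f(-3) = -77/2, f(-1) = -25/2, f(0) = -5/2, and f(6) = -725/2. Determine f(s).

f(s) = -s^3 - 5s^2 + 6s - 5/2

Write f(s) = as^3 + bs^2 + cs + d. Substituting each data point gives a linear system:
  -27a + 9b - 3c + d = -77/2
  -a + b - c + d = -25/2
  d = -5/2
  216a + 36b + 6c + d = -725/2
Solving the system yields a = -1, b = -5, c = 6, d = -5/2.
So f(s) = -s^3 - 5s^2 + 6s - 5/2.
Check: f(0) = -5/2. ✓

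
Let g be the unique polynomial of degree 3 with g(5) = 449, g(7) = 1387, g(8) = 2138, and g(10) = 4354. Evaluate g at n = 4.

202

Using the Lagrange interpolation formula with nodes 5, 7, 8, 10:
  L_0(n) = (n - 7)(n - 8)(n - 10) / -30
  L_1(n) = (n - 5)(n - 8)(n - 10) / 6
  L_2(n) = (n - 5)(n - 7)(n - 10) / -6
  L_3(n) = (n - 5)(n - 7)(n - 8) / 30
Then g(n) = 449·L_0(n) + 1387·L_1(n) + 2138·L_2(n) + 4354·L_3(n).
Expanding and collecting terms gives g(n) = 5n^3 - 6n^2 - 4n - 6.
Evaluating at n = 4: g(4) = 202.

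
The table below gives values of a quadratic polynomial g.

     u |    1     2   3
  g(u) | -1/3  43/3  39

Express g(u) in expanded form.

g(u) = 5u^2 - (1/3)u - 5

Write g(u) = au^2 + bu + c. Substituting each data point gives a linear system:
  a + b + c = -1/3
  4a + 2b + c = 43/3
  9a + 3b + c = 39
Solving the system yields a = 5, b = -1/3, c = -5.
So g(u) = 5u² - (1/3)u - 5.
Check: g(1) = -1/3. ✓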